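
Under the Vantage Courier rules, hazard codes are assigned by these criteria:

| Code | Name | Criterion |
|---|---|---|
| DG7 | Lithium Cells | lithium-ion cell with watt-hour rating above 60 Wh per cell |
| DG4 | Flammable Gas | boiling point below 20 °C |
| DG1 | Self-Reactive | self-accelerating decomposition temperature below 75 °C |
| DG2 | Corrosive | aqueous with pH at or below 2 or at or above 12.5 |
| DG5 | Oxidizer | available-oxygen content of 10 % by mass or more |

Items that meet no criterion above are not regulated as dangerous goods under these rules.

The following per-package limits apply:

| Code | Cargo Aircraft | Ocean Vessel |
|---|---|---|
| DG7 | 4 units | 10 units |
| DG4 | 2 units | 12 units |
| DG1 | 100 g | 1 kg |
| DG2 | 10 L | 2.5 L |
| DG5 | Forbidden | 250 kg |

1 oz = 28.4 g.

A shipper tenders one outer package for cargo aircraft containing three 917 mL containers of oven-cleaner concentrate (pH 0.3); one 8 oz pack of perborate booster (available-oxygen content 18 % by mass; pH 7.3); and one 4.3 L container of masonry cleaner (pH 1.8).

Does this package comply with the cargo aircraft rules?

No

Oven-cleaner concentrate: pH 0.3 ≤ 2 → Code DG2 (Corrosive).
The perborate booster has available-oxygen content 18 % by mass, which is ≥ 10 % by mass, so it is Code DG5 (Oxidizer).
Masonry cleaner: pH 1.8 ≤ 2 → Code DG2 (Corrosive).
Total Code DG2: (three 917 mL containers = 2.751 L) + 4.3 L = 7.051 L.
That is within the Code DG2 cargo aircraft limit of 10 L.
Code DG5 quantity: one 8 oz pack = 227.2 g.
By cargo aircraft, Code DG5 is Forbidden regardless of quantity.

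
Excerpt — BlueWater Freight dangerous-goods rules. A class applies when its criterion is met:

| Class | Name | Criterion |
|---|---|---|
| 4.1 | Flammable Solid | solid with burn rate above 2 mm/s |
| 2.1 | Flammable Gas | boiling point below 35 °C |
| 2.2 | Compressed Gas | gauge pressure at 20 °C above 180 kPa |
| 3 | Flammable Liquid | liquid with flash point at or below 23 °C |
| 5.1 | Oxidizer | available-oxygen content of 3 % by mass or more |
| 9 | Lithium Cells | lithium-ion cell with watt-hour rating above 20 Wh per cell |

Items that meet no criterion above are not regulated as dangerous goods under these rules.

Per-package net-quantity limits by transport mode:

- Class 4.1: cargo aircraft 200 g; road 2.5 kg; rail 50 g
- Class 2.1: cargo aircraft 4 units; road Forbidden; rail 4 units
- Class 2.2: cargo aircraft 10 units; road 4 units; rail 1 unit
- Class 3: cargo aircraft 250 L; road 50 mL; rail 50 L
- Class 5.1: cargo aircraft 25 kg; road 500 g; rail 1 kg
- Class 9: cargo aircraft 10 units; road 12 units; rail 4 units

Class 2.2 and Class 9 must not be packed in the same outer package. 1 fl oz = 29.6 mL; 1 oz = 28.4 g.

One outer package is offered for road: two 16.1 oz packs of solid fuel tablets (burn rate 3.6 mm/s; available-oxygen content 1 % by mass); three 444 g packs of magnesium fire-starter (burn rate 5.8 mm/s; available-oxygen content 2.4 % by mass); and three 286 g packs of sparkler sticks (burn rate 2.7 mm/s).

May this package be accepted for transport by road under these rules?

No

The solid fuel tablets have burn rate 3.6 mm/s, which is > 2 mm/s, so they are Class 4.1 (Flammable Solid).
With burn rate 5.8 mm/s (> 2 mm/s), the magnesium fire-starter falls in Class 4.1.
The sparkler sticks have burn rate 2.7 mm/s, which is > 2 mm/s, so they are Class 4.1 (Flammable Solid).
Class 4.1 net quantity: (two 16.1 oz packs = 914.48 g) + (three 444 g packs = 1.332 kg) + (three 286 g packs = 858 g) = 3104.48 g.
3104.48 g exceeds the road limit of 2.5 kg for Class 4.1.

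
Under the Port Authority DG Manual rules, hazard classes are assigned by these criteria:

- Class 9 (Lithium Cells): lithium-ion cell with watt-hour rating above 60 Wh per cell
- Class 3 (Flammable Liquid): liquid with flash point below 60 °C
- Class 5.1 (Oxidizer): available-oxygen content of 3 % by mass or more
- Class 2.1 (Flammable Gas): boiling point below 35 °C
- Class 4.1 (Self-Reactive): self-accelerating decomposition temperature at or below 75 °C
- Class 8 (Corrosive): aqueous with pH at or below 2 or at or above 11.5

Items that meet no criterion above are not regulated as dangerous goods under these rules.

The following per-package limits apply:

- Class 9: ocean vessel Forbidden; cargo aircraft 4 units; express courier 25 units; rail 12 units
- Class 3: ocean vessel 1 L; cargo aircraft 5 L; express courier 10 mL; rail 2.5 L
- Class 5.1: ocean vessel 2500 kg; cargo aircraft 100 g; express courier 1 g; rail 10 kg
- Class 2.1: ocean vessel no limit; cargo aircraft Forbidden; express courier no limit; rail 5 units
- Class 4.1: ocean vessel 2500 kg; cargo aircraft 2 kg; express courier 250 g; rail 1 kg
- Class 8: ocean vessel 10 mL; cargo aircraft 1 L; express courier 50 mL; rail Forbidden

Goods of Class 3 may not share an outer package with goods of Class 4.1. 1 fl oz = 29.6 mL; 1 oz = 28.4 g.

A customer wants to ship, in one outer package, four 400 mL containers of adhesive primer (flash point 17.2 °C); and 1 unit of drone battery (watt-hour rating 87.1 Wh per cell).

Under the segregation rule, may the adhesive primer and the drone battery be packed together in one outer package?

Adhesive primer: flash point 17.2 °C < 60 °C → Class 3 (Flammable Liquid).
Watt-hour rating 87.1 Wh per cell meets the Class 9 criterion (Lithium Cells), so the drone battery is Class 9.
No segregation rule bars Class 3 with Class 9.

Yes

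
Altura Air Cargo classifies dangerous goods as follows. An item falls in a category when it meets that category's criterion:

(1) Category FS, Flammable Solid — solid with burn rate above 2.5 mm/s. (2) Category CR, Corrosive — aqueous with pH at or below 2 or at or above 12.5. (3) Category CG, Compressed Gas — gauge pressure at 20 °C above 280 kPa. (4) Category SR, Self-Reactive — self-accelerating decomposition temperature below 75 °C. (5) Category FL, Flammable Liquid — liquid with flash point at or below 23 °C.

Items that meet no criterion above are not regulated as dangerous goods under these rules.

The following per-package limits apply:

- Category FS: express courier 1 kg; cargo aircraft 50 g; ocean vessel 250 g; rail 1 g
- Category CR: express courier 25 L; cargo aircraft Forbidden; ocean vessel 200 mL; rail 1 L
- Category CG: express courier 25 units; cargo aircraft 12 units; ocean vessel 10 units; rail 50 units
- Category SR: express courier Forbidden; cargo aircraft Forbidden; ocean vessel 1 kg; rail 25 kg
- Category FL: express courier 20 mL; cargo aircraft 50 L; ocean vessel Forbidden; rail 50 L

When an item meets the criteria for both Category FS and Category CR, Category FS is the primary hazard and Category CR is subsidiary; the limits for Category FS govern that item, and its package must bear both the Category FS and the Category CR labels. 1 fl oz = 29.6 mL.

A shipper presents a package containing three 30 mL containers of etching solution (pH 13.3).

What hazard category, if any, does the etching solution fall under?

Category CR

With pH 13.3 (≥ 12.5), the etching solution falls in Category CR.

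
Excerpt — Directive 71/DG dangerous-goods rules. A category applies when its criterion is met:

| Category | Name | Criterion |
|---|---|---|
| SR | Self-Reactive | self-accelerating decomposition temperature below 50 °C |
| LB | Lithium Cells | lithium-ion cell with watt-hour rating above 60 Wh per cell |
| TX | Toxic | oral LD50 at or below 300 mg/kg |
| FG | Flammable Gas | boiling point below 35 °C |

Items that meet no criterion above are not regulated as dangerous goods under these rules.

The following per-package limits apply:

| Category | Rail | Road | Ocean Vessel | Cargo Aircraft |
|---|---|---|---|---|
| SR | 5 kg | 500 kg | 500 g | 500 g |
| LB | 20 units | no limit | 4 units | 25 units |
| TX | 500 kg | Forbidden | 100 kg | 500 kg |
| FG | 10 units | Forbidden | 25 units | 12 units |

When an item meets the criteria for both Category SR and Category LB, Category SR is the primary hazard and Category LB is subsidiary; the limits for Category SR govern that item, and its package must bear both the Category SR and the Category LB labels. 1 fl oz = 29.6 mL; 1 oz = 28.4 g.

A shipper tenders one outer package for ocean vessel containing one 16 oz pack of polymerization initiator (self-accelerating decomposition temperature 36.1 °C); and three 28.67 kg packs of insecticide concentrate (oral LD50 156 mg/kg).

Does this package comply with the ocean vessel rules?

Yes

Polymerization initiator: self-accelerating decomposition temperature 36.1 °C < 50 °C → Category SR (Self-Reactive).
With oral LD50 156 mg/kg (≤ 300 mg/kg), the insecticide concentrate falls in Category TX.
Category SR quantity: one 16 oz pack = 454.4 g.
That is within the Category SR ocean vessel limit of 500 g.
Category TX quantity: three 28.67 kg packs = 86.01 kg.
That is within the Category TX ocean vessel limit of 100 kg.
Every hazard category is within its ocean vessel limit and no segregation rule is violated.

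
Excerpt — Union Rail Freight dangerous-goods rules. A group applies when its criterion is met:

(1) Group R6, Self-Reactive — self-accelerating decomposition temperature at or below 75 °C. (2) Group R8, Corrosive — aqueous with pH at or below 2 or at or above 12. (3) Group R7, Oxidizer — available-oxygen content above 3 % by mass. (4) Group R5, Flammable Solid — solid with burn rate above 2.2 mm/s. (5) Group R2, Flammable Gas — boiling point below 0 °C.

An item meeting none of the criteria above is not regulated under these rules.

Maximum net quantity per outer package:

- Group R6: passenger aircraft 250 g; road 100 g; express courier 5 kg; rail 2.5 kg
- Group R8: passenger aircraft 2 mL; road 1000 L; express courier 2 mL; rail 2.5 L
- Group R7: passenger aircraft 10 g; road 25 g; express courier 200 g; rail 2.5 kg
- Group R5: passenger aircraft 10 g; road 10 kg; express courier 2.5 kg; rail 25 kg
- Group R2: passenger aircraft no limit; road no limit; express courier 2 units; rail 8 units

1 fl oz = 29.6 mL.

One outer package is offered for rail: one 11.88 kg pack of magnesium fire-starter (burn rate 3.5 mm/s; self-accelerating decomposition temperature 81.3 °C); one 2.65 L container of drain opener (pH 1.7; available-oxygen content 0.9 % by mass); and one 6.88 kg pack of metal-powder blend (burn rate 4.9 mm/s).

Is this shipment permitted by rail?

With burn rate 3.5 mm/s (> 2.2 mm/s), the magnesium fire-starter falls in Group R5.
The drain opener has pH 1.7, which is ≤ 2, so it is Group R8 (Corrosive).
The metal-powder blend has burn rate 4.9 mm/s, which is > 2.2 mm/s, so it is Group R5 (Flammable Solid).
Total Group R5: 11.88 kg + 6.88 kg = 18.76 kg.
18.76 kg ≤ 25 kg (rail limit, Group R5) — within limit.
Group R8 quantity: 2.65 L.
2.65 L exceeds the rail limit of 2.5 L for Group R8.

No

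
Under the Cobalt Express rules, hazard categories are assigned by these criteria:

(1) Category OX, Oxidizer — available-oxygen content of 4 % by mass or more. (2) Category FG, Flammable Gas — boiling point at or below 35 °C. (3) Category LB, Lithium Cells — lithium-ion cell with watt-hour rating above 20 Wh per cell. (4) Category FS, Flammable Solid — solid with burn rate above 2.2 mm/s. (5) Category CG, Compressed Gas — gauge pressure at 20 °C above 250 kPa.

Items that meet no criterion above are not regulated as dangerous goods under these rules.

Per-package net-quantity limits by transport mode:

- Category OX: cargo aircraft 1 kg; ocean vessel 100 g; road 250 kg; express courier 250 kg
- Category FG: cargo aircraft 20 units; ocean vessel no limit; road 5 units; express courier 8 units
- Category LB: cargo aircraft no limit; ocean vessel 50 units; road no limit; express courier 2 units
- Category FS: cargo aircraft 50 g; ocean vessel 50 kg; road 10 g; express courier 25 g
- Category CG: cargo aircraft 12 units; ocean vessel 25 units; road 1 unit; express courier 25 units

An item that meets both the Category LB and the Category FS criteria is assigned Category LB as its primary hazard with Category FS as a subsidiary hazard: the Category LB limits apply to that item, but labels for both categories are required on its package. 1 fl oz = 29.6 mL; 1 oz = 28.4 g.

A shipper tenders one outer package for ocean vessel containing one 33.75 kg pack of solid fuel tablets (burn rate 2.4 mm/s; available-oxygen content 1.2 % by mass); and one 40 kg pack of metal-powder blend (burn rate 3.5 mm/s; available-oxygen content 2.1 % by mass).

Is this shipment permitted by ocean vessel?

Solid fuel tablets: burn rate 2.4 mm/s > 2.2 mm/s → Category FS (Flammable Solid).
Burn rate 3.5 mm/s meets the Category FS criterion (Flammable Solid), so the metal-powder blend is Category FS.
Total Category FS: 33.75 kg + 40 kg = 73.75 kg.
That exceeds the Category FS ocean vessel limit of 50 kg.

No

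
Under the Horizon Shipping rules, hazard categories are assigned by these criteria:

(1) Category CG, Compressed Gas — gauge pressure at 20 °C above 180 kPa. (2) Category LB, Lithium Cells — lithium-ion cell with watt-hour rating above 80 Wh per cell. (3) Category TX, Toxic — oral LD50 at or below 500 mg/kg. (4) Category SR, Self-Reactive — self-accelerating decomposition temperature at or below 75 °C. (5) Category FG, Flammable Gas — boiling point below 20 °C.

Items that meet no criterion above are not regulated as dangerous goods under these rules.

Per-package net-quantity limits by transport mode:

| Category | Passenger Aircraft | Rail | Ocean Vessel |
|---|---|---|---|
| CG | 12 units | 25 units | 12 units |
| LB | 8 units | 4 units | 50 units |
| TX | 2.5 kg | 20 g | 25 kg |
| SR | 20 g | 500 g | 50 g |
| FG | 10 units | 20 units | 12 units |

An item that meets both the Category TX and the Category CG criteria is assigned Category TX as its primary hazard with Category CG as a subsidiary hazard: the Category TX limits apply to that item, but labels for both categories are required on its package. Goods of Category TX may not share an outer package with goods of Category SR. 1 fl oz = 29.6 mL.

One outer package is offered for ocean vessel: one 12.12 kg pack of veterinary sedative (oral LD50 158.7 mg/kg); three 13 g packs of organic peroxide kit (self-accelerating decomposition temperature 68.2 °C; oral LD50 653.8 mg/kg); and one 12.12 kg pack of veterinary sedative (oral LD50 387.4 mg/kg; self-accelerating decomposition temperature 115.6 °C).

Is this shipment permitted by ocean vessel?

Veterinary sedative: oral LD50 158.7 mg/kg ≤ 500 mg/kg → Category TX (Toxic).
The organic peroxide kit has self-accelerating decomposition temperature 68.2 °C, which is ≤ 75 °C, so it is Category SR (Self-Reactive).
Oral LD50 387.4 mg/kg meets the Category TX criterion (Toxic), so the veterinary sedative is Category TX.
Total Category TX: 12.12 kg + 12.12 kg = 24.24 kg.
That is within the Category TX ocean vessel limit of 25 kg.
Category SR quantity: three 13 g packs = 39 g.
That is within the Category SR ocean vessel limit of 50 g.
Category TX and Category SR may not share an outer package.

No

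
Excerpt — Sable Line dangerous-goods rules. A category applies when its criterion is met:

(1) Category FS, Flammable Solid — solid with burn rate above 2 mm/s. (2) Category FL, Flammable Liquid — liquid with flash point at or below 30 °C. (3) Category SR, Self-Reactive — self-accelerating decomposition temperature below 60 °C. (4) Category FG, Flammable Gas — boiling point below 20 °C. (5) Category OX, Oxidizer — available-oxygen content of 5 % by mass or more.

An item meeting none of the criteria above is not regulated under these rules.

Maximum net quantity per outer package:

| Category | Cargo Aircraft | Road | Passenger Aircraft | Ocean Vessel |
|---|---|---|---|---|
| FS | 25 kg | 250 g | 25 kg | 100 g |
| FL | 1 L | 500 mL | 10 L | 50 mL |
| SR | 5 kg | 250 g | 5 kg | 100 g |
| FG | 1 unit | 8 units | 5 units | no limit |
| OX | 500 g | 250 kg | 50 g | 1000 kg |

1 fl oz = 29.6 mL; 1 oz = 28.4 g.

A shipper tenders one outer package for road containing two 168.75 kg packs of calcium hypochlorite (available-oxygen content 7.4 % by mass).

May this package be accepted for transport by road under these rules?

No

With available-oxygen content 7.4 % by mass (≥ 5 % by mass), the calcium hypochlorite falls in Category OX.
Category OX quantity: two 168.75 kg packs = 337.5 kg.
337.5 kg > 250 kg (road limit, Category OX) — over the limit.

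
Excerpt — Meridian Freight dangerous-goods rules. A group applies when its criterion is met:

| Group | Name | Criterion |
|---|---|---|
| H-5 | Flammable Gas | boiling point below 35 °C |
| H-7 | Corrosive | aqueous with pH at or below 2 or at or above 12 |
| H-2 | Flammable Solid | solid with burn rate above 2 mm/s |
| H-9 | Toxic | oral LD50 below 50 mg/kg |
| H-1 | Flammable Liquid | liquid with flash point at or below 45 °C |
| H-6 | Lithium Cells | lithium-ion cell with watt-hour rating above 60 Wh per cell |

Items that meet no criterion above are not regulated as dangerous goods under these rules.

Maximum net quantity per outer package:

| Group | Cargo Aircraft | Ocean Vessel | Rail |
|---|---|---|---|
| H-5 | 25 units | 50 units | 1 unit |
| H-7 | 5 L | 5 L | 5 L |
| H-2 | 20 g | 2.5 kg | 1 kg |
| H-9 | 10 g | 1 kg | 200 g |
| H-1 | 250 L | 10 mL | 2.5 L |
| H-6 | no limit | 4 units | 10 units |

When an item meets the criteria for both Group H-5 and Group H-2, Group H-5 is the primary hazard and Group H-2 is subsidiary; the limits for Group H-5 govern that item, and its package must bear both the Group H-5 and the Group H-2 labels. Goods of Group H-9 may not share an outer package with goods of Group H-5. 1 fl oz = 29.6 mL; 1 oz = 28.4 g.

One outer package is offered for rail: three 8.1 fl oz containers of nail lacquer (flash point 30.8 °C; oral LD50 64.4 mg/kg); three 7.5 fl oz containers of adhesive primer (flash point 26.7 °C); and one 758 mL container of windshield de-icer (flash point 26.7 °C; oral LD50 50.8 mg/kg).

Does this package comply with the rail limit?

Flash point 30.8 °C meets the Group H-1 criterion (Flammable Liquid), so the nail lacquer is Group H-1.
Adhesive primer: flash point 26.7 °C ≤ 45 °C → Group H-1 (Flammable Liquid).
With flash point 26.7 °C (≤ 45 °C), the windshield de-icer falls in Group H-1.
Total Group H-1: (three 8.1 fl oz containers = 719.28 mL) + (three 7.5 fl oz containers = 666 mL) + 758 mL = 2143.28 mL.
That is within the Group H-1 rail limit of 2.5 L.

Yes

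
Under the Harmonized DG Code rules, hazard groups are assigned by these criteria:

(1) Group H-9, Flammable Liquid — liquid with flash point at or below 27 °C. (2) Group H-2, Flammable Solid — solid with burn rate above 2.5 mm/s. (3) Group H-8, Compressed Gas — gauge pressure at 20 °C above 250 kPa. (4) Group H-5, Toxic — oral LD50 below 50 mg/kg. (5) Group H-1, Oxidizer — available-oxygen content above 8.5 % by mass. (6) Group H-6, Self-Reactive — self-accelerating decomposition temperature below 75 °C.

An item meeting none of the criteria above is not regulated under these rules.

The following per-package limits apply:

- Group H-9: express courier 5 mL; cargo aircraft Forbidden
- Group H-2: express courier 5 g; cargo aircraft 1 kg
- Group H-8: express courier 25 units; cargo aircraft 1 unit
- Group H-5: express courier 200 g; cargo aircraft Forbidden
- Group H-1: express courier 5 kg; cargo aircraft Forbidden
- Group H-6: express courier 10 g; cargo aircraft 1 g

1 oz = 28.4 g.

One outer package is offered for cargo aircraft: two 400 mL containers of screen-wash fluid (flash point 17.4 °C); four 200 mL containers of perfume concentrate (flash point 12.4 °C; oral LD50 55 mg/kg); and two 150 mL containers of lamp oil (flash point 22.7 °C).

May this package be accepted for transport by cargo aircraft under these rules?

No

Flash point 17.4 °C meets the Group H-9 criterion (Flammable Liquid), so the screen-wash fluid is Group H-9.
The perfume concentrate has flash point 12.4 °C, which is ≤ 27 °C, so it is Group H-9 (Flammable Liquid).
Flash point 22.7 °C meets the Group H-9 criterion (Flammable Liquid), so the lamp oil is Group H-9.
Total Group H-9: (two 400 mL containers = 800 mL) + (four 200 mL containers = 800 mL) + (two 150 mL containers = 300 mL) = 1.9 L.
Group H-9 is Forbidden by cargo aircraft.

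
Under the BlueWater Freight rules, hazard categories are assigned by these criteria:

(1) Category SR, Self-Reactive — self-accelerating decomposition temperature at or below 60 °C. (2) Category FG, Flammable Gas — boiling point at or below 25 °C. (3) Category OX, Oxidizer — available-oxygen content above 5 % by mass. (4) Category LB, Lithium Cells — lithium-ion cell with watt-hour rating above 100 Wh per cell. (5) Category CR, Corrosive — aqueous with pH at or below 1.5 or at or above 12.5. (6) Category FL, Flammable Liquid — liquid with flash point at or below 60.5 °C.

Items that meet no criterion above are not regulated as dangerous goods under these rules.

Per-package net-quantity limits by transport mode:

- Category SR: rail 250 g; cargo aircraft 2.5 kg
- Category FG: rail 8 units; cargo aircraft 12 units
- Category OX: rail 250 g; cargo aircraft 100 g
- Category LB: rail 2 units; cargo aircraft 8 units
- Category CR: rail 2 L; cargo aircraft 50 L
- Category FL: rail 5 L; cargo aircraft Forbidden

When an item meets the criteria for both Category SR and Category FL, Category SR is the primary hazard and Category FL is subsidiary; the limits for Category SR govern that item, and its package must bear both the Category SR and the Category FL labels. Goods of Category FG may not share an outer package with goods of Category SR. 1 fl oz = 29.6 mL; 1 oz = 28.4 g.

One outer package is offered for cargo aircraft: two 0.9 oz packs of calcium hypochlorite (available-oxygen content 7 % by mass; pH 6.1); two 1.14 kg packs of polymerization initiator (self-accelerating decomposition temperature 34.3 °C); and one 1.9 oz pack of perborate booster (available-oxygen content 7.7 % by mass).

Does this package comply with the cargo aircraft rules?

No

Calcium hypochlorite: available-oxygen content 7 % by mass > 5 % by mass → Category OX (Oxidizer).
The polymerization initiator has self-accelerating decomposition temperature 34.3 °C, which is ≤ 60 °C, so it is Category SR (Self-Reactive).
Available-oxygen content 7.7 % by mass meets the Category OX criterion (Oxidizer), so the perborate booster is Category OX.
Category OX net quantity: (two 0.9 oz packs = 51.12 g) + (one 1.9 oz pack = 53.96 g) = 105.08 g.
105.08 g > 100 g (cargo aircraft limit, Category OX) — over the limit.
Category SR quantity: two 1.14 kg packs = 2.28 kg.
2.28 kg is within the cargo aircraft limit of 2.5 kg for Category SR.
The segregation rule (Category FG with Category SR) does not apply to Category OX with Category SR.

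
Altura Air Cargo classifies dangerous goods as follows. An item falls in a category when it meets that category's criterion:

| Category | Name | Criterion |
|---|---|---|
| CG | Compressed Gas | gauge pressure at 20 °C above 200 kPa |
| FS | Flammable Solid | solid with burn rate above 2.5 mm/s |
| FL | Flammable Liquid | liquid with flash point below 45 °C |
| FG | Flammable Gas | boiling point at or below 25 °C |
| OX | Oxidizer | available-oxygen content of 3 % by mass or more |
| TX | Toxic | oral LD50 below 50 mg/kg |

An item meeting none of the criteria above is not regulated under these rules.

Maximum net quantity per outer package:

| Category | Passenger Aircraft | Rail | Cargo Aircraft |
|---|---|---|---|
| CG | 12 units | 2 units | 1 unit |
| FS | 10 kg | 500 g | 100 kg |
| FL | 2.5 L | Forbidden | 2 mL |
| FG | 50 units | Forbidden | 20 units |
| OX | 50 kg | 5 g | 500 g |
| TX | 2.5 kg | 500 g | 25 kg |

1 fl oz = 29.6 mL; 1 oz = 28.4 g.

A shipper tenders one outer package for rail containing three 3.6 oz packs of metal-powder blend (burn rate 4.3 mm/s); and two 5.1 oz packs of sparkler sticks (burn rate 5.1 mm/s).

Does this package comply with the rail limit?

The metal-powder blend has burn rate 4.3 mm/s, which is > 2.5 mm/s, so it is Category FS (Flammable Solid).
Burn rate 5.1 mm/s meets the Category FS criterion (Flammable Solid), so the sparkler sticks are Category FS.
Category FS net quantity: (three 3.6 oz packs = 306.72 g) + (two 5.1 oz packs = 289.68 g) = 596.4 g.
596.4 g exceeds the rail limit of 500 g for Category FS.

No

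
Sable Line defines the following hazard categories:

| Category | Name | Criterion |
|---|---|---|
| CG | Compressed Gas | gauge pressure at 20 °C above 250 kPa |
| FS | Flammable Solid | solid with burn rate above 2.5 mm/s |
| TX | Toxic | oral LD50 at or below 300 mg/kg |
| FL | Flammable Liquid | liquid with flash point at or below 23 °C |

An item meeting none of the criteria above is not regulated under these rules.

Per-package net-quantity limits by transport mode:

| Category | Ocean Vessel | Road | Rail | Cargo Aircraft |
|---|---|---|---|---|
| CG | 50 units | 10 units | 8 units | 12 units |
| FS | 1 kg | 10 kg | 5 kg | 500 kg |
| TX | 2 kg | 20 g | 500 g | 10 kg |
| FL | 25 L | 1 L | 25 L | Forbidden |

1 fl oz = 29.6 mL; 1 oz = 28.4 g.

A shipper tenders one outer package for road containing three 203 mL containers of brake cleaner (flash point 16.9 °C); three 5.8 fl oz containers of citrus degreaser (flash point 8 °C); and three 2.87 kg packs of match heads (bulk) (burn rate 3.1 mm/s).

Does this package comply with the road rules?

Flash point 16.9 °C meets the Category FL criterion (Flammable Liquid), so the brake cleaner is Category FL.
The citrus degreaser has flash point 8 °C, which is ≤ 23 °C, so it is Category FL (Flammable Liquid).
Burn rate 3.1 mm/s meets the Category FS criterion (Flammable Solid), so the match heads (bulk) are Category FS.
Category FS quantity: three 2.87 kg packs = 8.61 kg.
That is within the Category FS road limit of 10 kg.
Category FL net quantity: (three 203 mL containers = 609 mL) + (three 5.8 fl oz containers = 515.04 mL) = 1124.04 mL.
That exceeds the Category FL road limit of 1 L.

No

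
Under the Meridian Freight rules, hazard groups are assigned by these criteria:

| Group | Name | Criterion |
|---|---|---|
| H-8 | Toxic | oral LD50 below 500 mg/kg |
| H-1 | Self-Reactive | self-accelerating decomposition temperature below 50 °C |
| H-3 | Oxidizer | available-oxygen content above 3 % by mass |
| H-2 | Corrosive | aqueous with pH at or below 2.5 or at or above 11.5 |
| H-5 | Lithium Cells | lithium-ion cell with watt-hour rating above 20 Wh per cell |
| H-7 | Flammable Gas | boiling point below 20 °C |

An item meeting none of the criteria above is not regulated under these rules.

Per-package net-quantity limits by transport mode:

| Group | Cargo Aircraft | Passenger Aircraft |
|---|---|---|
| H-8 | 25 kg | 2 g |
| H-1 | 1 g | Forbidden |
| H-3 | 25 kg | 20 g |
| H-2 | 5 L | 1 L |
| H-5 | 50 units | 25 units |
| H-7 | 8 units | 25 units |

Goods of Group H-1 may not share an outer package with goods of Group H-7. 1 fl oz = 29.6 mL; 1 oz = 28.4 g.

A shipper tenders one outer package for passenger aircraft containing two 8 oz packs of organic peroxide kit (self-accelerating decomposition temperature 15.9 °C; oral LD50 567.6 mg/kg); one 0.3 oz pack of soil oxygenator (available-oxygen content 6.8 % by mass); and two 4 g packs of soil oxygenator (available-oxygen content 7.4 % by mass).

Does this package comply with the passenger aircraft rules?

No

With self-accelerating decomposition temperature 15.9 °C (< 50 °C), the organic peroxide kit falls in Group H-1.
Available-oxygen content 6.8 % by mass meets the Group H-3 criterion (Oxidizer), so the soil oxygenator is Group H-3.
Soil oxygenator: available-oxygen content 7.4 % by mass > 3 % by mass → Group H-3 (Oxidizer).
Group H-3 net quantity: (one 0.3 oz pack = 8.52 g) + (two 4 g packs = 8 g) = 16.52 g.
That is within the Group H-3 passenger aircraft limit of 20 g.
Group H-1 quantity: two 8 oz packs = 454.4 g.
By passenger aircraft, Group H-1 is Forbidden regardless of quantity.
The segregation rule (Group H-1 with Group H-7) does not apply to Group H-3 with Group H-1.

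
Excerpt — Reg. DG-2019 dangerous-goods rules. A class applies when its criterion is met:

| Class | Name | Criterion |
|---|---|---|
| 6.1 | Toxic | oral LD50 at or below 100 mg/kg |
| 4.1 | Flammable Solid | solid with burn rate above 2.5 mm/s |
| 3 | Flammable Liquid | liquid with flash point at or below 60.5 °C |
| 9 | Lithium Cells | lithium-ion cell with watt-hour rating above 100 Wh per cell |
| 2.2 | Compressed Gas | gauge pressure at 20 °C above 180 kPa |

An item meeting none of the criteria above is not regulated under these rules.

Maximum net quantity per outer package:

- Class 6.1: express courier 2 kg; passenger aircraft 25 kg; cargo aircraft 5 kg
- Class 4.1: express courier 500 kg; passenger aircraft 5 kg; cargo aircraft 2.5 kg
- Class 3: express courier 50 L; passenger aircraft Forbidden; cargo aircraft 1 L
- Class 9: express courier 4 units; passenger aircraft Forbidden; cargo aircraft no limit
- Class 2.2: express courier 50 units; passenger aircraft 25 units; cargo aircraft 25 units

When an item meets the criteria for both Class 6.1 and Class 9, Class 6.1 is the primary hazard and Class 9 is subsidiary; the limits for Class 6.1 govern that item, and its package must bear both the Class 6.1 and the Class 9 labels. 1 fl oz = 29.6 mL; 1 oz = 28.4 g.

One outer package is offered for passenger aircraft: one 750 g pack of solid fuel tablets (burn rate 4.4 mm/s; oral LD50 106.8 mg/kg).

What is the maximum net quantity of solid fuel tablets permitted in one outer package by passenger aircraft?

5 kg

The solid fuel tablets have burn rate 4.4 mm/s, which is > 2.5 mm/s, so they are Class 4.1 (Flammable Solid).
The passenger aircraft limit for Class 4.1 is 5 kg.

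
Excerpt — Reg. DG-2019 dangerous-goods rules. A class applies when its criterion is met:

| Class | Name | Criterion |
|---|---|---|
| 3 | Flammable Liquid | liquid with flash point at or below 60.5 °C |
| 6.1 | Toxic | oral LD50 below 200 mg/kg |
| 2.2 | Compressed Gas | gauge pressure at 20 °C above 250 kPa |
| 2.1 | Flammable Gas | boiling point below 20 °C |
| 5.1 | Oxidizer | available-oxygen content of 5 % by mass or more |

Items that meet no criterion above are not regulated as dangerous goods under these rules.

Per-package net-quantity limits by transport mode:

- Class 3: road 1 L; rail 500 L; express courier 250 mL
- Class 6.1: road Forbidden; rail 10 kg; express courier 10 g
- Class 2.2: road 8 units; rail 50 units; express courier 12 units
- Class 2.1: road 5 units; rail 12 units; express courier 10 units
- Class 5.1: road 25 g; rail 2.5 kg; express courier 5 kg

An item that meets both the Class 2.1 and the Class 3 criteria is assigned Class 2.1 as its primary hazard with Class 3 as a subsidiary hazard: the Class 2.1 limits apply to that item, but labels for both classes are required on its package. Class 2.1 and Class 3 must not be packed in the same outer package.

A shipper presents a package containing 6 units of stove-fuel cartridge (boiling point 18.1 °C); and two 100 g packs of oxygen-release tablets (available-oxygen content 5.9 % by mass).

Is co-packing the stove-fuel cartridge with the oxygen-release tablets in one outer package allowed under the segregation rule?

Yes

Stove-fuel cartridge: boiling point 18.1 °C < 20 °C → Class 2.1 (Flammable Gas).
The oxygen-release tablets have available-oxygen content 5.9 % by mass, which is ≥ 5 % by mass, so they are Class 5.1 (Oxidizer).
No segregation rule bars Class 2.1 with Class 5.1.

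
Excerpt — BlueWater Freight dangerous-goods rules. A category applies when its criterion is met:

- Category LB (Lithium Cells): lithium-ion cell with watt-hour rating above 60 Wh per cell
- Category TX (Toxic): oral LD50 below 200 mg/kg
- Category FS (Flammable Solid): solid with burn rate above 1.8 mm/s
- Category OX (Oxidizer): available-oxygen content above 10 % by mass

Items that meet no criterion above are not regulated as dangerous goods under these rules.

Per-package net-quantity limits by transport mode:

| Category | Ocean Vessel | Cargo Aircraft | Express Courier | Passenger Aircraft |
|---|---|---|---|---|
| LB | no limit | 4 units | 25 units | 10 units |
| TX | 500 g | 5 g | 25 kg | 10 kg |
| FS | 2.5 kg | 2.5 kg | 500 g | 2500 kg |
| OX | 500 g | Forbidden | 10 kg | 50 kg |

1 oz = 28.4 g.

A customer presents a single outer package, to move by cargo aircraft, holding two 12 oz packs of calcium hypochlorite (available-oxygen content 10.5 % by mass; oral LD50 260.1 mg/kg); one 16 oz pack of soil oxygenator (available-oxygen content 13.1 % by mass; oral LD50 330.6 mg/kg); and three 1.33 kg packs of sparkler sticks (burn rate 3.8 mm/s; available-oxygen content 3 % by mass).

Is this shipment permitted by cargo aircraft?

No

Calcium hypochlorite: available-oxygen content 10.5 % by mass > 10 % by mass → Category OX (Oxidizer).
Soil oxygenator: available-oxygen content 13.1 % by mass > 10 % by mass → Category OX (Oxidizer).
Burn rate 3.8 mm/s meets the Category FS criterion (Flammable Solid), so the sparkler sticks are Category FS.
Category OX net quantity: (two 12 oz packs = 681.6 g) + (one 16 oz pack = 454.4 g) = 1.136 kg.
Category OX is Forbidden by cargo aircraft.
Category FS quantity: three 1.33 kg packs = 3.99 kg.
3.99 kg exceeds the cargo aircraft limit of 2.5 kg for Category FS.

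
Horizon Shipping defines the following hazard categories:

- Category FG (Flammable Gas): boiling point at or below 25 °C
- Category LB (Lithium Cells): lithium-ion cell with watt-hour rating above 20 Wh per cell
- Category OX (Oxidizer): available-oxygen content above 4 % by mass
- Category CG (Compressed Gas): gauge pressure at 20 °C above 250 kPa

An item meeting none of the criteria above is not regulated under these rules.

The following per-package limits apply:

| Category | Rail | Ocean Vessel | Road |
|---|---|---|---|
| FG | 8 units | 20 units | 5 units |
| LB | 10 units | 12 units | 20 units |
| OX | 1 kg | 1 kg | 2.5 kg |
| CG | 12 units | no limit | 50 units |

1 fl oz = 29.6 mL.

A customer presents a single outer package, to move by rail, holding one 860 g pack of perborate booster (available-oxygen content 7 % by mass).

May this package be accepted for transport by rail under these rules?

The perborate booster has available-oxygen content 7 % by mass, which is > 4 % by mass, so it is Category OX (Oxidizer).
Category OX quantity: 860 g.
That is within the Category OX rail limit of 1 kg.

Yes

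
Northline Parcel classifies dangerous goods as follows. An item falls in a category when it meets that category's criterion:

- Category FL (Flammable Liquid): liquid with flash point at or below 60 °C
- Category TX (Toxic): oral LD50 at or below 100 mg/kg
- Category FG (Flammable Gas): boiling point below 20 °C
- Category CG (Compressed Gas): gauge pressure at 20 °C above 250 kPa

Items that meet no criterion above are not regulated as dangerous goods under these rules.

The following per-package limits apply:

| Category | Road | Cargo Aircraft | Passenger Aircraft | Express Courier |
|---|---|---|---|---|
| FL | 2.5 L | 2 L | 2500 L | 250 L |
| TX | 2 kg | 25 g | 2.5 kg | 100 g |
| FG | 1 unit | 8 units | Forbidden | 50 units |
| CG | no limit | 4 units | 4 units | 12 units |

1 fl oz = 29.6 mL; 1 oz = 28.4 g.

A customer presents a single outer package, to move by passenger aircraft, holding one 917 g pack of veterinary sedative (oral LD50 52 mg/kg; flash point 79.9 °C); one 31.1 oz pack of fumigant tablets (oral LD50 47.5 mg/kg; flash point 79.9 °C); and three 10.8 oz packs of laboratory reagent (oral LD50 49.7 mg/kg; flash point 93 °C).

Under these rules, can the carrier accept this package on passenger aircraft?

No

Veterinary sedative: oral LD50 52 mg/kg ≤ 100 mg/kg → Category TX (Toxic).
Oral LD50 47.5 mg/kg meets the Category TX criterion (Toxic), so the fumigant tablets are Category TX.
Laboratory reagent: oral LD50 49.7 mg/kg ≤ 100 mg/kg → Category TX (Toxic).
Total Category TX: 917 g + (one 31.1 oz pack = 883.24 g) + (three 10.8 oz packs = 920.16 g) = 2720.4 g.
That exceeds the Category TX passenger aircraft limit of 2.5 kg.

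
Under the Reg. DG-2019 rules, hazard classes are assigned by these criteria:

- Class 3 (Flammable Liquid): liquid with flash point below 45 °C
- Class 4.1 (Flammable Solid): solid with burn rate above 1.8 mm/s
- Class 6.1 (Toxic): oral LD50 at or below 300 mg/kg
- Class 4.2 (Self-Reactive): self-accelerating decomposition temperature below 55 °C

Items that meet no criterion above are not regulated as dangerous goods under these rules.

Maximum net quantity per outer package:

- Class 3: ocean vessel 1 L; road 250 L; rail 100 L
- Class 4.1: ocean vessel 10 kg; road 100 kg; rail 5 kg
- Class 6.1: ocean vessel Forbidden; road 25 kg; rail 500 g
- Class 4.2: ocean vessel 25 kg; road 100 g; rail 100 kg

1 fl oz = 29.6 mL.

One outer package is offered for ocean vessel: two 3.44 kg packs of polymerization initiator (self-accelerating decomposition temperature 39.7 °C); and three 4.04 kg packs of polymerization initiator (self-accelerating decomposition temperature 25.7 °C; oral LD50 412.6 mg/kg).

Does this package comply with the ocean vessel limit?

Yes

With self-accelerating decomposition temperature 39.7 °C (< 55 °C), the polymerization initiator falls in Class 4.2.
With self-accelerating decomposition temperature 25.7 °C (< 55 °C), the polymerization initiator falls in Class 4.2.
Class 4.2 net quantity: (two 3.44 kg packs = 6.88 kg) + (three 4.04 kg packs = 12.12 kg) = 19 kg.
19 kg ≤ 25 kg (ocean vessel limit, Class 4.2) — within limit.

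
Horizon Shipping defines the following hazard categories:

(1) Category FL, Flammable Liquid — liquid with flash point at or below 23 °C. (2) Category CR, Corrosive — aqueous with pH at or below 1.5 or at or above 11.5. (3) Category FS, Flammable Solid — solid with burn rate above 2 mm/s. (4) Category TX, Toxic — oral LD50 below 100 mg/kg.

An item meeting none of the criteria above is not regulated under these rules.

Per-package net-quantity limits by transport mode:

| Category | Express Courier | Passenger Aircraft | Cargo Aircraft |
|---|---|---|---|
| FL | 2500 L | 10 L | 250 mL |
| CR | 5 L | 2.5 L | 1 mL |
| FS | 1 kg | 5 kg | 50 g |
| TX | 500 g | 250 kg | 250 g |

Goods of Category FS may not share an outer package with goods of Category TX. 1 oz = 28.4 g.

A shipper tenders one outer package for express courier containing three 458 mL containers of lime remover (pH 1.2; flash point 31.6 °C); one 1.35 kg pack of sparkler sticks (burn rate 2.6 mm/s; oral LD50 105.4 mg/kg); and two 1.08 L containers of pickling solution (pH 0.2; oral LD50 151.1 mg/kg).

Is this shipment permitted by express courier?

No

With pH 1.2 (≤ 1.5), the lime remover falls in Category CR.
The sparkler sticks have burn rate 2.6 mm/s, which is > 2 mm/s, so they are Category FS (Flammable Solid).
pH 0.2 meets the Category CR criterion (Corrosive), so the pickling solution is Category CR.
Category FS quantity: 1.35 kg.
1.35 kg exceeds the express courier limit of 1 kg for Category FS.
Total Category CR: (three 458 mL containers = 1.374 L) + (two 1.08 L containers = 2.16 L) = 3.534 L.
That is within the Category CR express courier limit of 5 L.
The segregation rule (Category FS with Category TX) does not apply to Category FS with Category CR.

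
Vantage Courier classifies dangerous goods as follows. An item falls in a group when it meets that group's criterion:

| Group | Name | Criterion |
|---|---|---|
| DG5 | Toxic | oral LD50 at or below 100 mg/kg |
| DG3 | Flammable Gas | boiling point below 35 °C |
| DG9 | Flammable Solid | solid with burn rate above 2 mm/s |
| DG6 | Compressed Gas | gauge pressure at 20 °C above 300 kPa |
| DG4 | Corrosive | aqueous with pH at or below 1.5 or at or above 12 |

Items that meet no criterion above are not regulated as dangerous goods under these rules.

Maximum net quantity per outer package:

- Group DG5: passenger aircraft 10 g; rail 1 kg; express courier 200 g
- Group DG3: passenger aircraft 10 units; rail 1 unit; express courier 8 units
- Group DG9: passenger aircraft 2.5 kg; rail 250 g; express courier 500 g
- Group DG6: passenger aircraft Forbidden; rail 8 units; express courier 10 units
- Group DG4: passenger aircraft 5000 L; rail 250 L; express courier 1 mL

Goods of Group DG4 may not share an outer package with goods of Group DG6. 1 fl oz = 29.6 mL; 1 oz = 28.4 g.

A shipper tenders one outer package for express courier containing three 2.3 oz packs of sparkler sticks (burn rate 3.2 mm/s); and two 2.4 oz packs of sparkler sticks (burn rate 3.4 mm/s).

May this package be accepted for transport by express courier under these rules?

Yes

Sparkler sticks: burn rate 3.2 mm/s > 2 mm/s → Group DG9 (Flammable Solid).
Burn rate 3.4 mm/s meets the Group DG9 criterion (Flammable Solid), so the sparkler sticks are Group DG9.
Total Group DG9: (three 2.3 oz packs = 195.96 g) + (two 2.4 oz packs = 136.32 g) = 332.28 g.
332.28 g is within the express courier limit of 500 g for Group DG9.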